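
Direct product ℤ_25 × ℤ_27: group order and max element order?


|ℤ_25 × ℤ_27| = 25 × 27 = 675
Max element order = lcm(25,27) = 675
Cyclic? Yes (gcd=1)

|ℤ_25×ℤ_27| = 675, max element order = 675


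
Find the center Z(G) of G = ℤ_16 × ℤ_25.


Z(G) = {g ∈ G | gx = xg for all x ∈ G}
Direct product of abelian groups is abelian, so Z(G) = G

Z(ℤ_16 × ℤ_25) = ℤ_16 × ℤ_25


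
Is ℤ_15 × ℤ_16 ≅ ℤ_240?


Comparing ℤ_15 × ℤ_16 and ℤ_240:
gcd(15,16) = 1, so ℤ_15 × ℤ_16 ≅ ℤ_240 (CRT)

Yes, ℤ_15 × ℤ_16 ≅ ℤ_240


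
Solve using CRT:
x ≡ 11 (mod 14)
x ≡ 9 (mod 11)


m₁ = 14, m₂ = 11, gcd = 1, so CRT applies. M = m₁·m₂ = 154
Let M₁ = M/m₁ = 11, M₂ = M/m₂ = 14
Find y₁ ≡ M₁⁻¹ (mod m₁): 11⁻¹ ≡ 9 (mod 14)
Find y₂ ≡ M₂⁻¹ (mod m₂): 14⁻¹ ≡ 4 (mod 11)
x = a₁·M₁·y₁ + a₂·M₂·y₂ = 11·11·9 + 9·14·4 = 1593
Reduce mod 154: x ≡ 53
Check: 53 mod 14 = 11 ✓, 53 mod 11 = 9 ✓

x ≡ 53 (mod 154)


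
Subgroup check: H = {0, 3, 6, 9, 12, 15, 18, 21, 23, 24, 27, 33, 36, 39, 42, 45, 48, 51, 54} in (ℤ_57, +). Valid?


Subgroup test for H = {0, 3, 6, 9, 12, 15, 18, 21, 23, 24, 27, 33, 36, 39, 42, 45, 48, 51, 54} in (ℤ_57, +):
(1) 0 ∈ H? Yes
(2) Closure: for all a,b ∈ H, (a+b) mod 57 ∈ H? No  [counterexample: 3 + 23 = 26 ∉ H]
(3) Inverses: for all a ∈ H, -a mod 57 ∈ H? No

No, H is not a subgroup of ℤ_57


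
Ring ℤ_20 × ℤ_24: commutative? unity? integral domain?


Direct product ring; commutative with unity (1,1); but (1,0)·(0,1) = (0,0) gives zero divisors, so not an integral domain
Commutative: Yes
Integral domain: No
Has unity: Yes

ℤ_20 × ℤ_24: Commutative=Yes, Unity=Yes


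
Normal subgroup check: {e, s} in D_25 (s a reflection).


H = {e, s} in D_25 (s a reflection)
r·s·r⁻¹ = sr⁻² ≠ s for n ≥ 3, so {e, s} is not closed under conjugation

No, not a normal subgroup


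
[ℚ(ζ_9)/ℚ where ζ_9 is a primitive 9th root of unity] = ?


[ℚ(ζ_n):ℚ] = deg Φ_n(x) = φ(n). Here φ(9) = 6

[ℚ(ζ_9)/ℚ where ζ_9 is a primitive 9th root of unity] = 6


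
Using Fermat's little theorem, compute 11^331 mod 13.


Fermat's little theorem: if p is prime and gcd(a,p)=1, then a^(p-1) ≡ 1 (mod p)
p = 13 is prime, gcd(11,13) = 1
Reduce exponent: 331 mod 12 = 7
So 11^331 ≡ 11^7 (mod 13)
11^7 mod 13 = 2

11^331 ≡ 2 (mod 13)


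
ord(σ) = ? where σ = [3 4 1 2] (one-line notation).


Cycle decomposition: (1 3) (2 4)
Cycle lengths: 2, 2
Order = lcm(2, 2) = 2

ord(σ) = 2


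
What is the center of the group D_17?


Z(G) = {g ∈ G | gx = xg for all x ∈ G}
For odd n, Z(D_n) = {e}: no nontrivial rotation commutes with all reflections

Z(D_17) = {e}


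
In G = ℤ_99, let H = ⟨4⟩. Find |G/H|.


|⟨4⟩| = n / gcd(4, 99) = 99 / 1 = 99
H is normal (ℤ_99 is abelian).
|G/H| = |G| / |H| = 99 / 99 = 1

|G/H| = 1


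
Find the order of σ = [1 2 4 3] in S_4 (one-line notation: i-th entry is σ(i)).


Cycle decomposition: (3 4)
Cycle lengths: 2
Order = lcm(2) = 2

ord(σ) = 2


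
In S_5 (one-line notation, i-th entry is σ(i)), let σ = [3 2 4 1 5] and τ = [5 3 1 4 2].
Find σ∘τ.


σ∘τ: apply τ first, then σ
1 →τ 5 →σ 5
2 →τ 3 →σ 4
3 →τ 1 →σ 3
4 →τ 4 →σ 1
5 →τ 2 →σ 2

σ∘τ = [5 4 3 1 2]


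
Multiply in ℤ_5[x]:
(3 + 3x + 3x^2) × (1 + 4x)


Expand and collect like terms; reduce coefficients mod 5:
x^0: 3·1 = 3 ≡ 3 (mod 5)
x^1: 3·4 + 3·1 = 15 ≡ 0 (mod 5)
x^2: 3·4 + 3·1 = 15 ≡ 0 (mod 5)
x^3: 3·4 = 12 ≡ 2 (mod 5)
Result: 3 + 2x^3

f · g = 3 + 2x^3


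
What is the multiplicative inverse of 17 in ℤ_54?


Use the extended Euclidean algorithm to write 1 = 17·s + 54·t; then s mod 54 is the inverse.
Euclidean algorithm:
  17 = 0·54 + 17
  54 = 3·17 + 3
  17 = 5·3 + 2
  3 = 1·2 + 1
  2 = 2·1 + 0
gcd(17,54) = 1
Back-substitution gives: 17·(-19) + 54·(6) = 1
So 17⁻¹ ≡ -19 ≡ 35 (mod 54)
Check: 17 × 35 = 595 ≡ 1 (mod 54) ✓

17⁻¹ ≡ 35 (mod 54)


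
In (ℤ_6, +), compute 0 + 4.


Operation: addition mod 6
0 + 4 = (a + b) mod 6 with a = 0, b = 4

0 + 4 = 4


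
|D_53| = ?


|D_n| = 2n (n rotations and n reflections)
|D_53| = 2×53 = 106

|D_53| = 106


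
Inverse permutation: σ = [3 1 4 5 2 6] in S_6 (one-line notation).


To find σ⁻¹, swap domain and range:
σ(1) = 3 → σ⁻¹(3) = 1
σ(2) = 1 → σ⁻¹(1) = 2
σ(3) = 4 → σ⁻¹(4) = 3
σ(4) = 5 → σ⁻¹(5) = 4
σ(5) = 2 → σ⁻¹(2) = 5
σ(6) = 6 → σ⁻¹(6) = 6

σ⁻¹ = [2 5 1 3 4 6]


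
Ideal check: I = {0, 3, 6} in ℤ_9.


Check ideal conditions for I = {0, 3, 6} in ℤ_9:
(1) I is an additive subgroup? Yes
(2) For r ∈ ℤ_9 and a ∈ I: r·a ∈ I? Yes

Yes, I is an ideal of ℤ_9


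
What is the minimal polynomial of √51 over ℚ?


√51 satisfies x² - 51 = 0, irreducible over ℚ since 51 is squarefree

Minimal polynomial: x² - 51


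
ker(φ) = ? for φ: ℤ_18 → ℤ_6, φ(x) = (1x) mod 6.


Kernel = preimage of identity
ker(φ) = {x ∈ ℤ_18 : 1x ≡ 0 (mod 6)}. Since 6 | 18, φ is well-defined. The kernel is the cyclic subgroup ⟨6⟩ of ℤ_18 (order 3), i.e. {0, 6, 12}

ker(φ) = {0, 6, 12}


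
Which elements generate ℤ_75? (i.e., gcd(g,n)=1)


g generates ℤ_n iff gcd(g,n) = 1
Prime factors of 75: 3, 5
Generators are g ∈ {1,...,74} not divisible by any of these primes.
Generators: {1, 2, 4, 7, 8, 11, 13, 14, 16, 17, 19, 22, 23, 26, 28, 29, 31, 32, 34, 37, 38, 41, 43, 44, 46, 47, 49, 52, 53, 56, 58, 59, 61, 62, 64, 67, 68, 71, 73, 74}
Number of generators = φ(75) = 40

Generators of ℤ_75 = {1, 2, 4, 7, 8, 11, 13, 14, 16, 17, 19, 22, 23, 26, 28, 29, 31, 32, 34, 37, 38, 41, 43, 44, 46, 47, 49, 52, 53, 56, 58, 59, 61, 62, 64, 67, 68, 71, 73, 74}


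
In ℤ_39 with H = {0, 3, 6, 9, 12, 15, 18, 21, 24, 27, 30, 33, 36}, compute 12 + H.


12 + H = {12 + h (mod 39) : h ∈ H}
12+0=12, 12+3=15, 12+6=18, 12+9=21, 12+12=24, 12+15=27, 12+18=30, 12+21=33, 12+24=36, 12+27=0, 12+30=3, 12+33=6, 12+36=9
12 + H = {0, 3, 6, 9, 12, 15, 18, 21, 24, 27, 30, 33, 36} = 0 + H

12 + H = {0, 3, 6, 9, 12, 15, 18, 21, 24, 27, 30, 33, 36}


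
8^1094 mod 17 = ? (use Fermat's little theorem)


Fermat's little theorem: if p is prime and gcd(a,p)=1, then a^(p-1) ≡ 1 (mod p)
p = 17 is prime, gcd(8,17) = 1
Reduce exponent: 1094 mod 16 = 6
So 8^1094 ≡ 8^6 (mod 17)
8^6 mod 17 = 4

8^1094 ≡ 4 (mod 17)


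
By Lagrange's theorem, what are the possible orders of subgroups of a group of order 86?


Lagrange's theorem: |H| divides |G|
|G| = 86
Divisors of 86: 1, 2, 43, 86

Possible subgroup orders: {1, 2, 43, 86}


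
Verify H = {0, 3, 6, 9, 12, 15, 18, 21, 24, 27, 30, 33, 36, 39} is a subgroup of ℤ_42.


Subgroup test for H = {0, 3, 6, 9, 12, 15, 18, 21, 24, 27, 30, 33, 36, 39} in (ℤ_42, +):
(1) 0 ∈ H? Yes
(2) Closure: for all a,b ∈ H, (a+b) mod 42 ∈ H? Yes
(3) Inverses: for all a ∈ H, -a mod 42 ∈ H? Yes

Yes, H is a subgroup of ℤ_42


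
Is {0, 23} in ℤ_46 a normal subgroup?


H = {0, 23} in ℤ_46
ℤ_46 is abelian; every subgroup of an abelian group is normal

Yes, normal subgroup


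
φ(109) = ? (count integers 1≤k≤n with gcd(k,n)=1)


Factor n: 109 = 109
φ(n) = n · ∏(1 - 1/p) over distinct primes p | n
φ(109) = 109 · (1 - 1/109) = 108

φ(109) = 108


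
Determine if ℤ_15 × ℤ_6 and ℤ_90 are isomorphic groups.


Comparing ℤ_15 × ℤ_6 and ℤ_90:
gcd(15,6) = 3 ≠ 1. Max element order in ℤ_15×ℤ_6 is lcm(15,6) = 30 < 90, so it has no element of order 90

No, ℤ_15 × ℤ_6 ≇ ℤ_90


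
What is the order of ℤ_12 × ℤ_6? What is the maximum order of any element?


|ℤ_12 × ℤ_6| = 12 × 6 = 72
Max element order = lcm(12,6) = 12
Cyclic? No (gcd=6)

|ℤ_12×ℤ_6| = 72, max element order = 12


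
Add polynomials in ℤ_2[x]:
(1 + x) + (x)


Add coefficients mod 2:
x^0: 1 + 0 = 1 (mod 2)
x^1: 1 + 1 = 0 (mod 2)
Result: 1

f + g = 1


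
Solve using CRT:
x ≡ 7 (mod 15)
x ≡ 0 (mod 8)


m₁ = 15, m₂ = 8, gcd = 1, so CRT applies. M = m₁·m₂ = 120
Let M₁ = M/m₁ = 8, M₂ = M/m₂ = 15
Find y₁ ≡ M₁⁻¹ (mod m₁): 8⁻¹ ≡ 2 (mod 15)
Find y₂ ≡ M₂⁻¹ (mod m₂): 15⁻¹ ≡ 7 (mod 8)
x = a₁·M₁·y₁ + a₂·M₂·y₂ = 7·8·2 + 0·15·7 = 112
Reduce mod 120: x ≡ 112
Check: 112 mod 15 = 7 ✓, 112 mod 8 = 0 ✓

x ≡ 112 (mod 120)


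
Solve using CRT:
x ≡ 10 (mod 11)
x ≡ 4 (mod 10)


m₁ = 11, m₂ = 10, gcd = 1, so CRT applies. M = m₁·m₂ = 110
Let M₁ = M/m₁ = 10, M₂ = M/m₂ = 11
Find y₁ ≡ M₁⁻¹ (mod m₁): 10⁻¹ ≡ 10 (mod 11)
Find y₂ ≡ M₂⁻¹ (mod m₂): 11⁻¹ ≡ 1 (mod 10)
x = a₁·M₁·y₁ + a₂·M₂·y₂ = 10·10·10 + 4·11·1 = 1044
Reduce mod 110: x ≡ 54
Check: 54 mod 11 = 10 ✓, 54 mod 10 = 4 ✓

x ≡ 54 (mod 110)


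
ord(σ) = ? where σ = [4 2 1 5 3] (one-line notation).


Cycle decomposition: (1 4 5 3)
Cycle lengths: 4
Order = lcm(4) = 4

ord(σ) = 4


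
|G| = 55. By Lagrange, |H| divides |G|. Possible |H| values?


Lagrange's theorem: |H| divides |G|
|G| = 55
Divisors of 55: 1, 5, 11, 55

Possible subgroup orders: {1, 5, 11, 55}


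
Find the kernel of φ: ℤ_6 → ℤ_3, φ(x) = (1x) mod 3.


Kernel = preimage of identity
ker(φ) = {x ∈ ℤ_6 : 1x ≡ 0 (mod 3)}. Since 3 | 6, φ is well-defined. The kernel is the cyclic subgroup ⟨3⟩ of ℤ_6 (order 2), i.e. {0, 3}

ker(φ) = {0, 3}


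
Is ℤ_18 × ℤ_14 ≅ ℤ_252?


Comparing ℤ_18 × ℤ_14 and ℤ_252:
gcd(18,14) = 2 ≠ 1. Max element order in ℤ_18×ℤ_14 is lcm(18,14) = 126 < 252, so it has no element of order 252

No, ℤ_18 × ℤ_14 ≇ ℤ_252


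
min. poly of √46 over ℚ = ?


√46 satisfies x² - 46 = 0, irreducible over ℚ since 46 is squarefree

Minimal polynomial: x² - 46


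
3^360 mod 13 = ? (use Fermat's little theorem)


Fermat's little theorem: if p is prime and gcd(a,p)=1, then a^(p-1) ≡ 1 (mod p)
p = 13 is prime, gcd(3,13) = 1
Reduce exponent: 360 mod 12 = 0
So 3^360 ≡ 3^0 (mod 13)
3^0 = 1

3^360 ≡ 1 (mod 13)


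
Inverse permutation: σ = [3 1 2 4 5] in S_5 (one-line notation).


To find σ⁻¹, swap domain and range:
σ(1) = 3 → σ⁻¹(3) = 1
σ(2) = 1 → σ⁻¹(1) = 2
σ(3) = 2 → σ⁻¹(2) = 3
σ(4) = 4 → σ⁻¹(4) = 4
σ(5) = 5 → σ⁻¹(5) = 5

σ⁻¹ = [2 3 1 4 5]


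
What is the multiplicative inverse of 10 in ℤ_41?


Use the extended Euclidean algorithm to write 1 = 10·s + 41·t; then s mod 41 is the inverse.
Euclidean algorithm:
  10 = 0·41 + 10
  41 = 4·10 + 1
  10 = 10·1 + 0
gcd(10,41) = 1
Back-substitution gives: 10·(-4) + 41·(1) = 1
So 10⁻¹ ≡ -4 ≡ 37 (mod 41)
Check: 10 × 37 = 370 ≡ 1 (mod 41) ✓

10⁻¹ ≡ 37 (mod 41)


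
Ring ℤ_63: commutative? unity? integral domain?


ℤ_63 is a commutative ring with unity 1; 63 = 3×21 is composite, so 3·21 ≡ 0 gives zero divisors (not an integral domain)
Commutative: Yes
Integral domain: No
Has unity: Yes

ℤ_63: Commutative=Yes, Unity=Yes


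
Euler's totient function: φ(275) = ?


Factor n: 275 = 5^2 × 11
φ(n) = n · ∏(1 - 1/p) over distinct primes p | n
φ(275) = 275 · (1 - 1/5) · (1 - 1/11) = 200

φ(275) = 200


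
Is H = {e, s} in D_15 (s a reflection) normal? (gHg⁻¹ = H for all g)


H = {e, s} in D_15 (s a reflection)
r·s·r⁻¹ = sr⁻² ≠ s for n ≥ 3, so {e, s} is not closed under conjugation

No, not a normal subgroup


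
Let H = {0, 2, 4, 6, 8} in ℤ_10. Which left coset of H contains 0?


0 + H = {0 + h (mod 10) : h ∈ H}
0+0=0, 0+2=2, 0+4=4, 0+6=6, 0+8=8

0 + H = {0, 2, 4, 6, 8}


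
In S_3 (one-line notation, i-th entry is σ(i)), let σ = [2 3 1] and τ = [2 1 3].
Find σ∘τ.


σ∘τ: apply τ first, then σ
1 →τ 2 →σ 3
2 →τ 1 →σ 2
3 →τ 3 →σ 1

σ∘τ = [3 2 1]


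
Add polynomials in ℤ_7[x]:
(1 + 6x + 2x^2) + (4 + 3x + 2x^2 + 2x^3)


Add coefficients mod 7:
x^0: 1 + 4 = 5 (mod 7)
x^1: 6 + 3 = 2 (mod 7)
x^2: 2 + 2 = 4 (mod 7)
x^3: 0 + 2 = 2 (mod 7)
Result: 5 + 2x + 4x^2 + 2x^3

f + g = 5 + 2x + 4x^2 + 2x^3


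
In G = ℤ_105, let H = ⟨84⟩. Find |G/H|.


|⟨84⟩| = n / gcd(84, 105) = 105 / 21 = 5
H is normal (ℤ_105 is abelian).
|G/H| = |G| / |H| = 105 / 5 = 21

|G/H| = 21


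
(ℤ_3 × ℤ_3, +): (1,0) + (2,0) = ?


Operation: componentwise addition mod (3, 3)
(1,0) + (2,0) = ((a₁+b₁) mod 3, (a₂+b₂) mod 3) with a = (1,0), b = (2,0)

(1,0) + (2,0) = (0,0)


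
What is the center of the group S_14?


Z(G) = {g ∈ G | gx = xg for all x ∈ G}
S_n is non-abelian for n ≥ 3; Z(S_14) is trivial

Z(S_14) = {e}


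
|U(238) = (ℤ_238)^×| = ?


U(n) is the group of units mod n; |U(n)| = φ(n)
|U(238)| = φ(238) = 96

|U(238) = (ℤ_238)^×| = 96


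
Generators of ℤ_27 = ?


g generates ℤ_n iff gcd(g,n) = 1
Prime factors of 27: 3
Generators are g ∈ {1,...,26} not divisible by any of these primes.
Generators: {1, 2, 4, 5, 7, 8, 10, 11, 13, 14, 16, 17, 19, 20, 22, 23, 25, 26}
Number of generators = φ(27) = 18

Generators of ℤ_27 = {1, 2, 4, 5, 7, 8, 10, 11, 13, 14, 16, 17, 19, 20, 22, 23, 25, 26}


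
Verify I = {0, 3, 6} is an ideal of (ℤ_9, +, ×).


Check ideal conditions for I = {0, 3, 6} in ℤ_9:
(1) I is an additive subgroup? Yes
(2) For r ∈ ℤ_9 and a ∈ I: r·a ∈ I? Yes

Yes, I is an ideal of ℤ_9


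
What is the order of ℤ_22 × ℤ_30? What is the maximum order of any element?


|ℤ_22 × ℤ_30| = 22 × 30 = 660
Max element order = lcm(22,30) = 330
Cyclic? No (gcd=2)

|ℤ_22×ℤ_30| = 660, max element order = 330


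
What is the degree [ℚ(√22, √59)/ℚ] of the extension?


[ℚ(√22,√59):ℚ] = [ℚ(√22,√59):ℚ(√22)]·[ℚ(√22):ℚ] = 2·2 = 4

[ℚ(√22, √59)/ℚ] = 4


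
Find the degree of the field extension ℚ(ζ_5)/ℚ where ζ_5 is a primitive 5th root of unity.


[ℚ(ζ_n):ℚ] = deg Φ_n(x) = φ(n). Here φ(5) = 4

[ℚ(ζ_5)/ℚ where ζ_5 is a primitive 5th root of unity] = 4


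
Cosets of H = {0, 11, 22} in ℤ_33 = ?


H = {0, 11, 22}, |H| = 3
Number of cosets = |G|/|H| = 33/3 = 11
0 + H = {0, 11, 22}
1 + H = {1, 12, 23}
2 + H = {2, 13, 24}
3 + H = {3, 14, 25}
4 + H = {4, 15, 26}
5 + H = {5, 16, 27}
6 + H = {6, 17, 28}
7 + H = {7, 18, 29}
8 + H = {8, 19, 30}
9 + H = {9, 20, 31}
10 + H = {10, 21, 32}

Cosets: 0+H={0,11,22}; 1+H={1,12,23}; 2+H={2,13,24}; 3+H={3,14,25}; 4+H={4,15,26}; 5+H={5,16,27}; 6+H={6,17,28}; 7+H={7,18,29}; 8+H={8,19,30}; 9+H={9,20,31}; 10+H={10,21,32}


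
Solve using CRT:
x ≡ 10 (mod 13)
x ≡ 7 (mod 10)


m₁ = 13, m₂ = 10, gcd = 1, so CRT applies. M = m₁·m₂ = 130
Let M₁ = M/m₁ = 10, M₂ = M/m₂ = 13
Find y₁ ≡ M₁⁻¹ (mod m₁): 10⁻¹ ≡ 4 (mod 13)
Find y₂ ≡ M₂⁻¹ (mod m₂): 13⁻¹ ≡ 7 (mod 10)
x = a₁·M₁·y₁ + a₂·M₂·y₂ = 10·10·4 + 7·13·7 = 1037
Reduce mod 130: x ≡ 127
Check: 127 mod 13 = 10 ✓, 127 mod 10 = 7 ✓

x ≡ 127 (mod 130)


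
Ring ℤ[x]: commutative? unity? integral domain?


Polynomial ring over ℤ (an integral domain) is a commutative integral domain with unity 1
Commutative: Yes
Integral domain: Yes
Has unity: Yes

ℤ[x]: Commutative=Yes, Unity=Yes


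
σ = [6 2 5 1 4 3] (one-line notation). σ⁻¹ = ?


To find σ⁻¹, swap domain and range:
σ(1) = 6 → σ⁻¹(6) = 1
σ(2) = 2 → σ⁻¹(2) = 2
σ(3) = 5 → σ⁻¹(5) = 3
σ(4) = 1 → σ⁻¹(1) = 4
σ(5) = 4 → σ⁻¹(4) = 5
σ(6) = 3 → σ⁻¹(3) = 6

σ⁻¹ = [4 2 6 5 3 1]


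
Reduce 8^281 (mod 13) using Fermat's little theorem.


Fermat's little theorem: if p is prime and gcd(a,p)=1, then a^(p-1) ≡ 1 (mod p)
p = 13 is prime, gcd(8,13) = 1
Reduce exponent: 281 mod 12 = 5
So 8^281 ≡ 8^5 (mod 13)
8^5 mod 13 = 8

8^281 ≡ 8 (mod 13)


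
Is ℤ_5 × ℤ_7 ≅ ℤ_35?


Comparing ℤ_5 × ℤ_7 and ℤ_35:
gcd(5,7) = 1, so ℤ_5 × ℤ_7 ≅ ℤ_35 (CRT)

Yes, ℤ_5 × ℤ_7 ≅ ℤ_35


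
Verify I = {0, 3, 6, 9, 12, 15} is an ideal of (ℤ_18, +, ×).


Check ideal conditions for I = {0, 3, 6, 9, 12, 15} in ℤ_18:
(1) I is an additive subgroup? Yes
(2) For r ∈ ℤ_18 and a ∈ I: r·a ∈ I? Yes

Yes, I is an ideal of ℤ_18


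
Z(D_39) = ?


Z(G) = {g ∈ G | gx = xg for all x ∈ G}
For odd n, Z(D_n) = {e}: no nontrivial rotation commutes with all reflections

Z(D_39) = {e}


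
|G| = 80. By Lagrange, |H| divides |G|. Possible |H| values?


Lagrange's theorem: |H| divides |G|
|G| = 80
Divisors of 80: 1, 2, 4, 5, 8, 10, 16, 20, 40, 80

Possible subgroup orders: {1, 2, 4, 5, 8, 10, 16, 20, 40, 80}


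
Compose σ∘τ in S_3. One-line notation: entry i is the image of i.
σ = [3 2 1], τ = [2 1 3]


σ∘τ: apply τ first, then σ
1 →τ 2 →σ 2
2 →τ 1 →σ 3
3 →τ 3 →σ 1

σ∘τ = [2 3 1]


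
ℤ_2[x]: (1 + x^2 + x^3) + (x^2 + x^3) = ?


Add coefficients mod 2:
x^0: 1 + 0 = 1 (mod 2)
x^1: 0 + 0 = 0 (mod 2)
x^2: 1 + 1 = 0 (mod 2)
x^3: 1 + 1 = 0 (mod 2)
Result: 1

f + g = 1


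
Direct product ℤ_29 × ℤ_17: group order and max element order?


|ℤ_29 × ℤ_17| = 29 × 17 = 493
Max element order = lcm(29,17) = 493
Cyclic? Yes (gcd=1)

|ℤ_29×ℤ_17| = 493, max element order = 493


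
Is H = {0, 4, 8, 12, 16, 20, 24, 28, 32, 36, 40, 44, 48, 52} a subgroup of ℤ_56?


Subgroup test for H = {0, 4, 8, 12, 16, 20, 24, 28, 32, 36, 40, 44, 48, 52} in (ℤ_56, +):
(1) 0 ∈ H? Yes
(2) Closure: for all a,b ∈ H, (a+b) mod 56 ∈ H? Yes
(3) Inverses: for all a ∈ H, -a mod 56 ∈ H? Yes

Yes, H is a subgroup of ℤ_56


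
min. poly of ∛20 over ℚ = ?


∛20 satisfies x³ - 20 = 0, irreducible over ℚ (no rational root; 20 is not a perfect cube)

Minimal polynomial: x³ - 20


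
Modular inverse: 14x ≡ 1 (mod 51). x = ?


Use the extended Euclidean algorithm to write 1 = 14·s + 51·t; then s mod 51 is the inverse.
Euclidean algorithm:
  14 = 0·51 + 14
  51 = 3·14 + 9
  14 = 1·9 + 5
  9 = 1·5 + 4
  5 = 1·4 + 1
  4 = 4·1 + 0
gcd(14,51) = 1
Back-substitution gives: 14·(11) + 51·(-3) = 1
So 14⁻¹ ≡ 11 ≡ 11 (mod 51)
Check: 14 × 11 = 154 ≡ 1 (mod 51) ✓

14⁻¹ ≡ 11 (mod 51)


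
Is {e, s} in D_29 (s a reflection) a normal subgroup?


H = {e, s} in D_29 (s a reflection)
r·s·r⁻¹ = sr⁻² ≠ s for n ≥ 3, so {e, s} is not closed under conjugation

No, not a normal subgroup


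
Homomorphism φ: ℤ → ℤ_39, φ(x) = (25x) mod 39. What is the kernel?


Kernel = preimage of identity
ker(φ) = {x ∈ ℤ : 25x ≡ 0 (mod 39)}. gcd(25,39) = 1, so 25x ≡ 0 (mod 39) ⟺ x ≡ 0 (mod 39/1 = 39). Hence ker(φ) = 39ℤ

ker(φ) = 39ℤ


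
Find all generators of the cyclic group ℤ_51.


g generates ℤ_n iff gcd(g,n) = 1
Prime factors of 51: 3, 17
Generators are g ∈ {1,...,50} not divisible by any of these primes.
Generators: {1, 2, 4, 5, 7, 8, 10, 11, 13, 14, 16, 19, 20, 22, 23, 25, 26, 28, 29, 31, 32, 35, 37, 38, 40, 41, 43, 44, 46, 47, 49, 50}
Number of generators = φ(51) = 32

Generators of ℤ_51 = {1, 2, 4, 5, 7, 8, 10, 11, 13, 14, 16, 19, 20, 22, 23, 25, 26, 28, 29, 31, 32, 35, 37, 38, 40, 41, 43, 44, 46, 47, 49, 50}


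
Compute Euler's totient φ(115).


Factor n: 115 = 5 × 23
φ(n) = n · ∏(1 - 1/p) over distinct primes p | n
φ(115) = 115 · (1 - 1/5) · (1 - 1/23) = 88

φ(115) = 88


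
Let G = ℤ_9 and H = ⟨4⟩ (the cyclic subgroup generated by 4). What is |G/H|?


|⟨4⟩| = n / gcd(4, 9) = 9 / 1 = 9
H is normal (ℤ_9 is abelian).
|G/H| = |G| / |H| = 9 / 9 = 1

|G/H| = 1


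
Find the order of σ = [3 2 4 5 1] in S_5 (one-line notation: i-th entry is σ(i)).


Cycle decomposition: (1 3 4 5)
Cycle lengths: 4
Order = lcm(4) = 4

ord(σ) = 4


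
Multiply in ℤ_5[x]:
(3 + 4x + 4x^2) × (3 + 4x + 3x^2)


Expand and collect like terms; reduce coefficients mod 5:
x^0: 3·3 = 9 ≡ 4 (mod 5)
x^1: 3·4 + 4·3 = 24 ≡ 4 (mod 5)
x^2: 3·3 + 4·4 + 4·3 = 37 ≡ 2 (mod 5)
x^3: 4·3 + 4·4 = 28 ≡ 3 (mod 5)
x^4: 4·3 = 12 ≡ 2 (mod 5)
Result: 4 + 4x + 2x^2 + 3x^3 + 2x^4

f · g = 4 + 4x + 2x^2 + 3x^3 + 2x^4


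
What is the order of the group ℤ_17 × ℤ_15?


|A × B| = |A| · |B|
|ℤ_17 × ℤ_15| = 17 × 15 = 255

|ℤ_17 × ℤ_15| = 255


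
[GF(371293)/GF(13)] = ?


GF(371293) = GF(13^5), so the extension degree is 5

[GF(371293)/GF(13)] = 5


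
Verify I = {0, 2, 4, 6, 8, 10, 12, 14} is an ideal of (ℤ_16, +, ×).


Check ideal conditions for I = {0, 2, 4, 6, 8, 10, 12, 14} in ℤ_16:
(1) I is an additive subgroup? Yes
(2) For r ∈ ℤ_16 and a ∈ I: r·a ∈ I? Yes

Yes, I is an ideal of ℤ_16


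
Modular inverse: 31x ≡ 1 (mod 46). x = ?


Use the extended Euclidean algorithm to write 1 = 31·s + 46·t; then s mod 46 is the inverse.
Euclidean algorithm:
  31 = 0·46 + 31
  46 = 1·31 + 15
  31 = 2·15 + 1
  15 = 15·1 + 0
gcd(31,46) = 1
Back-substitution gives: 31·(3) + 46·(-2) = 1
So 31⁻¹ ≡ 3 ≡ 3 (mod 46)
Check: 31 × 3 = 93 ≡ 1 (mod 46) ✓

31⁻¹ ≡ 3 (mod 46)


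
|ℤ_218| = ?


ℤ_n has n elements.

|ℤ_218| = 218


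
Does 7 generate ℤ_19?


g generates ℤ_n iff gcd(g, n) = 1
gcd(7, 19) = 1
Since gcd = 1, 7 is a generator.

Yes, 7 generates ℤ_19


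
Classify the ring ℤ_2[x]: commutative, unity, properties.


ℤ_2 is a field (n prime), so ℤ_2[x] is a commutative integral domain with unity
Commutative: Yes
Integral domain: Yes
Has unity: Yes

ℤ_2[x]: Commutative=Yes, Unity=Yes


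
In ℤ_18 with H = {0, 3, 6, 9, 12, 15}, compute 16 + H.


16 + H = {16 + h (mod 18) : h ∈ H}
16+0=16, 16+3=1, 16+6=4, 16+9=7, 16+12=10, 16+15=13
16 + H = {1, 4, 7, 10, 13, 16} = 1 + H

16 + H = {1, 4, 7, 10, 13, 16}


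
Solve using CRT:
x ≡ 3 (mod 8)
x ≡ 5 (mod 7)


m₁ = 8, m₂ = 7, gcd = 1, so CRT applies. M = m₁·m₂ = 56
Let M₁ = M/m₁ = 7, M₂ = M/m₂ = 8
Find y₁ ≡ M₁⁻¹ (mod m₁): 7⁻¹ ≡ 7 (mod 8)
Find y₂ ≡ M₂⁻¹ (mod m₂): 8⁻¹ ≡ 1 (mod 7)
x = a₁·M₁·y₁ + a₂·M₂·y₂ = 3·7·7 + 5·8·1 = 187
Reduce mod 56: x ≡ 19
Check: 19 mod 8 = 3 ✓, 19 mod 7 = 5 ✓

x ≡ 19 (mod 56)


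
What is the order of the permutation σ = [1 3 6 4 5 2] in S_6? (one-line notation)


Cycle decomposition: (2 3 6)
Cycle lengths: 3
Order = lcm(3) = 3

ord(σ) = 3


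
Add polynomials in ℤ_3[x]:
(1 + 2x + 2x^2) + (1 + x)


Add coefficients mod 3:
x^0: 1 + 1 = 2 (mod 3)
x^1: 2 + 1 = 0 (mod 3)
x^2: 2 + 0 = 2 (mod 3)
Result: 2 + 2x^2

f + g = 2 + 2x^2


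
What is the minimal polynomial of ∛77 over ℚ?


∛77 satisfies x³ - 77 = 0, irreducible over ℚ (no rational root; 77 is not a perfect cube)

Minimal polynomial: x³ - 77


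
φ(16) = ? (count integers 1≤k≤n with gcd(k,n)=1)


φ(n) = count of k ∈ {1,...,n} with gcd(k,n)=1
Coprimes to 16: {1, 3, 5, 7, 9, 11, 13, 15}
Count: 8

φ(16) = 8


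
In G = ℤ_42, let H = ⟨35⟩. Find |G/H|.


|⟨35⟩| = n / gcd(35, 42) = 42 / 7 = 6
H is normal (ℤ_42 is abelian).
|G/H| = |G| / |H| = 42 / 6 = 7

|G/H| = 7


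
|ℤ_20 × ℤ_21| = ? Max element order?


|ℤ_20 × ℤ_21| = 20 × 21 = 420
Max element order = lcm(20,21) = 420
Cyclic? Yes (gcd=1)

|ℤ_20×ℤ_21| = 420, max element order = 420


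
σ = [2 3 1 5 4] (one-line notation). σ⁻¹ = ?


To find σ⁻¹, swap domain and range:
σ(1) = 2 → σ⁻¹(2) = 1
σ(2) = 3 → σ⁻¹(3) = 2
σ(3) = 1 → σ⁻¹(1) = 3
σ(4) = 5 → σ⁻¹(5) = 4
σ(5) = 4 → σ⁻¹(4) = 5

σ⁻¹ = [3 1 2 5 4]


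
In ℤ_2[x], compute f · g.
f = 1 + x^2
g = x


Expand and collect like terms; reduce coefficients mod 2:
x^0: 1·0 = 0 ≡ 0 (mod 2)
x^1: 1·1 + 0·0 = 1 ≡ 1 (mod 2)
x^2: 0·1 + 1·0 = 0 ≡ 0 (mod 2)
x^3: 1·1 = 1 ≡ 1 (mod 2)
Result: x + x^3

f · g = x + x^3


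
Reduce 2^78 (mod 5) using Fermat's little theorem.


Fermat's little theorem: if p is prime and gcd(a,p)=1, then a^(p-1) ≡ 1 (mod p)
p = 5 is prime, gcd(2,5) = 1
Reduce exponent: 78 mod 4 = 2
So 2^78 ≡ 2^2 (mod 5)
2^2 mod 5 = 4

2^78 ≡ 4 (mod 5)


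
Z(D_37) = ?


Z(G) = {g ∈ G | gx = xg for all x ∈ G}
For odd n, Z(D_n) = {e}: no nontrivial rotation commutes with all reflections

Z(D_37) = {e}


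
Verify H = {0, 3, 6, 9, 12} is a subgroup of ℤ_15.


Subgroup test for H = {0, 3, 6, 9, 12} in (ℤ_15, +):
(1) 0 ∈ H? Yes
(2) Closure: for all a,b ∈ H, (a+b) mod 15 ∈ H? Yes
(3) Inverses: for all a ∈ H, -a mod 15 ∈ H? Yes

Yes, H is a subgroup of ℤ_15


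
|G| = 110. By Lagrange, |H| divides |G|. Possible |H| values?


Lagrange's theorem: |H| divides |G|
|G| = 110
Divisors of 110: 1, 2, 5, 10, 11, 22, 55, 110

Possible subgroup orders: {1, 2, 5, 10, 11, 22, 55, 110}


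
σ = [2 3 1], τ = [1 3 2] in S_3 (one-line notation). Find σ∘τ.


σ∘τ: apply τ first, then σ
1 →τ 1 →σ 2
2 →τ 3 →σ 1
3 →τ 2 →σ 3

σ∘τ = [2 1 3]


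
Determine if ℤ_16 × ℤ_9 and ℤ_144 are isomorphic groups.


Comparing ℤ_16 × ℤ_9 and ℤ_144:
gcd(16,9) = 1, so ℤ_16 × ℤ_9 ≅ ℤ_144 (CRT)

Yes, ℤ_16 × ℤ_9 ≅ ℤ_144


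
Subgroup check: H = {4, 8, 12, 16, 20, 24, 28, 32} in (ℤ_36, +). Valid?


Subgroup test for H = {4, 8, 12, 16, 20, 24, 28, 32} in (ℤ_36, +):
(1) 0 ∈ H? No
(2) Closure: for all a,b ∈ H, (a+b) mod 36 ∈ H? No  [counterexample: 4 + 32 = 0 ∉ H]
(3) Inverses: for all a ∈ H, -a mod 36 ∈ H? Yes

No, H is not a subgroup of ℤ_36


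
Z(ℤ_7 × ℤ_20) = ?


Z(G) = {g ∈ G | gx = xg for all x ∈ G}
Direct product of abelian groups is abelian, so Z(G) = G

Z(ℤ_7 × ℤ_20) = ℤ_7 × ℤ_20


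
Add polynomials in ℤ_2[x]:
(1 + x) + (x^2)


Add coefficients mod 2:
x^0: 1 + 0 = 1 (mod 2)
x^1: 1 + 0 = 1 (mod 2)
x^2: 0 + 1 = 1 (mod 2)
Result: 1 + x + x^2

f + g = 1 + x + x^2


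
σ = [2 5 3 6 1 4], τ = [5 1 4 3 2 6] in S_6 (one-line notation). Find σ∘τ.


σ∘τ: apply τ first, then σ
1 →τ 5 →σ 1
2 →τ 1 →σ 2
3 →τ 4 →σ 6
4 →τ 3 →σ 3
5 →τ 2 →σ 5
6 →τ 6 →σ 4

σ∘τ = [1 2 6 3 5 4]


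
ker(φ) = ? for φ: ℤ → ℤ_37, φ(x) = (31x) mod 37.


Kernel = preimage of identity
ker(φ) = {x ∈ ℤ : 31x ≡ 0 (mod 37)}. gcd(31,37) = 1, so 31x ≡ 0 (mod 37) ⟺ x ≡ 0 (mod 37/1 = 37). Hence ker(φ) = 37ℤ

ker(φ) = 37ℤ


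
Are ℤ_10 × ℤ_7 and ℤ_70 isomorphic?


Comparing ℤ_10 × ℤ_7 and ℤ_70:
gcd(10,7) = 1, so ℤ_10 × ℤ_7 ≅ ℤ_70 (CRT)

Yes, ℤ_10 × ℤ_7 ≅ ℤ_70


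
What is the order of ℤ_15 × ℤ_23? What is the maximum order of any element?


|ℤ_15 × ℤ_23| = 15 × 23 = 345
Max element order = lcm(15,23) = 345
Cyclic? Yes (gcd=1)

|ℤ_15×ℤ_23| = 345, max element order = 345


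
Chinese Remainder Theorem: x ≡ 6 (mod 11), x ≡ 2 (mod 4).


m₁ = 11, m₂ = 4, gcd = 1, so CRT applies. M = m₁·m₂ = 44
Let M₁ = M/m₁ = 4, M₂ = M/m₂ = 11
Find y₁ ≡ M₁⁻¹ (mod m₁): 4⁻¹ ≡ 3 (mod 11)
Find y₂ ≡ M₂⁻¹ (mod m₂): 11⁻¹ ≡ 3 (mod 4)
x = a₁·M₁·y₁ + a₂·M₂·y₂ = 6·4·3 + 2·11·3 = 138
Reduce mod 44: x ≡ 6
Check: 6 mod 11 = 6 ✓, 6 mod 4 = 2 ✓

x ≡ 6 (mod 44)


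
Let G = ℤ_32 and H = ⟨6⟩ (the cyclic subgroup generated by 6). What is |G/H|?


|⟨6⟩| = n / gcd(6, 32) = 32 / 2 = 16
H is normal (ℤ_32 is abelian).
|G/H| = |G| / |H| = 32 / 16 = 2

|G/H| = 2


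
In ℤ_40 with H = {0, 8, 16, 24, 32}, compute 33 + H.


33 + H = {33 + h (mod 40) : h ∈ H}
33+0=33, 33+8=1, 33+16=9, 33+24=17, 33+32=25
33 + H = {1, 9, 17, 25, 33} = 1 + H

33 + H = {1, 9, 17, 25, 33}


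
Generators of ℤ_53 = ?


g generates ℤ_n iff gcd(g,n) = 1
Prime factors of 53: 53
Generators are g ∈ {1,...,52} not divisible by any of these primes.
Generators: {1, 2, 3, 4, 5, 6, 7, 8, 9, 10, 11, 12, 13, 14, 15, 16, 17, 18, 19, 20, 21, 22, 23, 24, 25, 26, 27, 28, 29, 30, 31, 32, 33, 34, 35, 36, 37, 38, 39, 40, 41, 42, 43, 44, 45, 46, 47, 48, 49, 50, 51, 52}
Number of generators = φ(53) = 52

Generators of ℤ_53 = {1, 2, 3, 4, 5, 6, 7, 8, 9, 10, 11, 12, 13, 14, 15, 16, 17, 18, 19, 20, 21, 22, 23, 24, 25, 26, 27, 28, 29, 30, 31, 32, 33, 34, 35, 36, 37, 38, 39, 40, 41, 42, 43, 44, 45, 46, 47, 48, 49, 50, 51, 52}


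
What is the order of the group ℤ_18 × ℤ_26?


|A × B| = |A| · |B|
|ℤ_18 × ℤ_26| = 18 × 26 = 468

|ℤ_18 × ℤ_26| = 468


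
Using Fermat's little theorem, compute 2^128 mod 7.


Fermat's little theorem: if p is prime and gcd(a,p)=1, then a^(p-1) ≡ 1 (mod p)
p = 7 is prime, gcd(2,7) = 1
Reduce exponent: 128 mod 6 = 2
So 2^128 ≡ 2^2 (mod 7)
2^2 mod 7 = 4

2^128 ≡ 4 (mod 7)


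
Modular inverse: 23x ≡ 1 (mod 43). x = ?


Use the extended Euclidean algorithm to write 1 = 23·s + 43·t; then s mod 43 is the inverse.
Euclidean algorithm:
  23 = 0·43 + 23
  43 = 1·23 + 20
  23 = 1·20 + 3
  20 = 6·3 + 2
  3 = 1·2 + 1
  2 = 2·1 + 0
gcd(23,43) = 1
Back-substitution gives: 23·(15) + 43·(-8) = 1
So 23⁻¹ ≡ 15 ≡ 15 (mod 43)
Check: 23 × 15 = 345 ≡ 1 (mod 43) ✓

23⁻¹ ≡ 15 (mod 43)


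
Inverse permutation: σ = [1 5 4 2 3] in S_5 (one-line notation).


To find σ⁻¹, swap domain and range:
σ(1) = 1 → σ⁻¹(1) = 1
σ(2) = 5 → σ⁻¹(5) = 2
σ(3) = 4 → σ⁻¹(4) = 3
σ(4) = 2 → σ⁻¹(2) = 4
σ(5) = 3 → σ⁻¹(3) = 5

σ⁻¹ = [1 4 5 3 2]


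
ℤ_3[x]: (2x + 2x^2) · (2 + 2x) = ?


Expand and collect like terms; reduce coefficients mod 3:
x^0: 0·2 = 0 ≡ 0 (mod 3)
x^1: 0·2 + 2·2 = 4 ≡ 1 (mod 3)
x^2: 2·2 + 2·2 = 8 ≡ 2 (mod 3)
x^3: 2·2 = 4 ≡ 1 (mod 3)
Result: x + 2x^2 + x^3

f · g = x + 2x^2 + x^3


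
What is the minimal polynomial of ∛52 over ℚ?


∛52 satisfies x³ - 52 = 0, irreducible over ℚ (no rational root; 52 is not a perfect cube)

Minimal polynomial: x³ - 52


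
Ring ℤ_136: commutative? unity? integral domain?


ℤ_136 is a commutative ring with unity 1; 136 = 2×68 is composite, so 2·68 ≡ 0 gives zero divisors (not an integral domain)
Commutative: Yes
Integral domain: No
Has unity: Yes

ℤ_136: Commutative=Yes, Unity=Yes


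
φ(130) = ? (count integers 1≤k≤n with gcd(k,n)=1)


Factor n: 130 = 2 × 5 × 13
φ(n) = n · ∏(1 - 1/p) over distinct primes p | n
φ(130) = 130 · (1 - 1/2) · (1 - 1/5) · (1 - 1/13) = 48

φ(130) = 48


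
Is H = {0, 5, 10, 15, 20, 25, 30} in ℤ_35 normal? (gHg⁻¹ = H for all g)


H = {0, 5, 10, 15, 20, 25, 30} in ℤ_35
ℤ_35 is abelian; every subgroup of an abelian group is normal

Yes, normal subgroup


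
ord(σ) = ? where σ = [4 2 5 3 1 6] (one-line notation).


Cycle decomposition: (1 4 3 5)
Cycle lengths: 4
Order = lcm(4) = 4

ord(σ) = 4


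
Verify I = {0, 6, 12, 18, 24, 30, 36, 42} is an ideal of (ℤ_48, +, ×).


Check ideal conditions for I = {0, 6, 12, 18, 24, 30, 36, 42} in ℤ_48:
(1) I is an additive subgroup? Yes
(2) For r ∈ ℤ_48 and a ∈ I: r·a ∈ I? Yes

Yes, I is an ideal of ℤ_48


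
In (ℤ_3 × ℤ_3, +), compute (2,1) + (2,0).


Operation: componentwise addition mod (3, 3)
(2,1) + (2,0) = ((a₁+b₁) mod 3, (a₂+b₂) mod 3) with a = (2,1), b = (2,0)

(2,1) + (2,0) = (1,1)


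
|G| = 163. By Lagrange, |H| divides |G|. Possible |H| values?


Lagrange's theorem: |H| divides |G|
|G| = 163
Divisors of 163: 1, 163

Possible subgroup orders: {1, 163}


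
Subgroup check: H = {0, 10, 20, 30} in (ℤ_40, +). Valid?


Subgroup test for H = {0, 10, 20, 30} in (ℤ_40, +):
(1) 0 ∈ H? Yes
(2) Closure: for all a,b ∈ H, (a+b) mod 40 ∈ H? Yes
(3) Inverses: for all a ∈ H, -a mod 40 ∈ H? Yes

Yes, H is a subgroup of ℤ_40


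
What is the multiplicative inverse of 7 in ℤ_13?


Use the extended Euclidean algorithm to write 1 = 7·s + 13·t; then s mod 13 is the inverse.
Euclidean algorithm:
  7 = 0·13 + 7
  13 = 1·7 + 6
  7 = 1·6 + 1
  6 = 6·1 + 0
gcd(7,13) = 1
Back-substitution gives: 7·(2) + 13·(-1) = 1
So 7⁻¹ ≡ 2 ≡ 2 (mod 13)
Check: 7 × 2 = 14 ≡ 1 (mod 13) ✓

7⁻¹ ≡ 2 (mod 13)


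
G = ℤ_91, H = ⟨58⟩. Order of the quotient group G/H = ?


|⟨58⟩| = n / gcd(58, 91) = 91 / 1 = 91
H is normal (ℤ_91 is abelian).
|G/H| = |G| / |H| = 91 / 91 = 1

|G/H| = 1


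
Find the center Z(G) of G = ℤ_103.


Z(G) = {g ∈ G | gx = xg for all x ∈ G}
ℤ_103 is abelian, so Z(G) = G

Z(ℤ_103) = ℤ_103


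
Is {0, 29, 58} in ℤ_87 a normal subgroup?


H = {0, 29, 58} in ℤ_87
ℤ_87 is abelian; every subgroup of an abelian group is normal

Yes, normal subgroup


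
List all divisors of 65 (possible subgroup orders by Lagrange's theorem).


Lagrange's theorem: |H| divides |G|
|G| = 65
Divisors of 65: 1, 5, 13, 65

Possible subgroup orders: {1, 5, 13, 65}


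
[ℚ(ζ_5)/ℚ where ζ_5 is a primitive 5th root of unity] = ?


[ℚ(ζ_n):ℚ] = deg Φ_n(x) = φ(n). Here φ(5) = 4

[ℚ(ζ_5)/ℚ where ζ_5 is a primitive 5th root of unity] = 4


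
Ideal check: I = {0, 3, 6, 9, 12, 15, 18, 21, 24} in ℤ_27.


Check ideal conditions for I = {0, 3, 6, 9, 12, 15, 18, 21, 24} in ℤ_27:
(1) I is an additive subgroup? Yes
(2) For r ∈ ℤ_27 and a ∈ I: r·a ∈ I? Yes

Yes, I is an ideal of ℤ_27


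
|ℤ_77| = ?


ℤ_n has n elements.

|ℤ_77| = 77


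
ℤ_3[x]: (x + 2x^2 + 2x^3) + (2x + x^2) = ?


Add coefficients mod 3:
x^0: 0 + 0 = 0 (mod 3)
x^1: 1 + 2 = 0 (mod 3)
x^2: 2 + 1 = 0 (mod 3)
x^3: 2 + 0 = 2 (mod 3)
Result: 2x^3

f + g = 2x^3


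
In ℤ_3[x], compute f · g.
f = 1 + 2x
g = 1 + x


Expand and collect like terms; reduce coefficients mod 3:
x^0: 1·1 = 1 ≡ 1 (mod 3)
x^1: 1·1 + 2·1 = 3 ≡ 0 (mod 3)
x^2: 2·1 = 2 ≡ 2 (mod 3)
Result: 1 + 2x^2

f · g = 1 + 2x^2


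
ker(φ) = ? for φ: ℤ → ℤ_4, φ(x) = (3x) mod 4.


Kernel = preimage of identity
ker(φ) = {x ∈ ℤ : 3x ≡ 0 (mod 4)}. gcd(3,4) = 1, so 3x ≡ 0 (mod 4) ⟺ x ≡ 0 (mod 4/1 = 4). Hence ker(φ) = 4ℤ

ker(φ) = 4ℤ


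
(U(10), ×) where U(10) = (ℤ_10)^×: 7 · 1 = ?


Operation: multiplication mod 10
7 · 1 = (a × b) mod 10 with a = 7, b = 1

7 · 1 = 7


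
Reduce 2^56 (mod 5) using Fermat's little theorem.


Fermat's little theorem: if p is prime and gcd(a,p)=1, then a^(p-1) ≡ 1 (mod p)
p = 5 is prime, gcd(2,5) = 1
Reduce exponent: 56 mod 4 = 0
So 2^56 ≡ 2^0 (mod 5)
2^0 = 1

2^56 ≡ 1 (mod 5)


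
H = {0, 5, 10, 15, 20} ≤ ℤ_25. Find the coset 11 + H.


11 + H = {11 + h (mod 25) : h ∈ H}
11+0=11, 11+5=16, 11+10=21, 11+15=1, 11+20=6
11 + H = {1, 6, 11, 16, 21} = 1 + H

11 + H = {1, 6, 11, 16, 21}


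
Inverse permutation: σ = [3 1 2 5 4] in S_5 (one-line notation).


To find σ⁻¹, swap domain and range:
σ(1) = 3 → σ⁻¹(3) = 1
σ(2) = 1 → σ⁻¹(1) = 2
σ(3) = 2 → σ⁻¹(2) = 3
σ(4) = 5 → σ⁻¹(5) = 4
σ(5) = 4 → σ⁻¹(4) = 5

σ⁻¹ = [2 3 1 5 4]


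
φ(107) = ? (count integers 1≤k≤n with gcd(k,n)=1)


Factor n: 107 = 107
φ(n) = n · ∏(1 - 1/p) over distinct primes p | n
φ(107) = 107 · (1 - 1/107) = 106

φ(107) = 106


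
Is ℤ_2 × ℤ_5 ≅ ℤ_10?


Comparing ℤ_2 × ℤ_5 and ℤ_10:
gcd(2,5) = 1, so ℤ_2 × ℤ_5 ≅ ℤ_10 (CRT)

Yes, ℤ_2 × ℤ_5 ≅ ℤ_10


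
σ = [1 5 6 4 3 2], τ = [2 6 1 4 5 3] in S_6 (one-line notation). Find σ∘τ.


σ∘τ: apply τ first, then σ
1 →τ 2 →σ 5
2 →τ 6 →σ 2
3 →τ 1 →σ 1
4 →τ 4 →σ 4
5 →τ 5 →σ 3
6 →τ 3 →σ 6

σ∘τ = [5 2 1 4 3 6]


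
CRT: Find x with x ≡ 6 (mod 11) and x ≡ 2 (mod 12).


m₁ = 11, m₂ = 12, gcd = 1, so CRT applies. M = m₁·m₂ = 132
Let M₁ = M/m₁ = 12, M₂ = M/m₂ = 11
Find y₁ ≡ M₁⁻¹ (mod m₁): 12⁻¹ ≡ 1 (mod 11)
Find y₂ ≡ M₂⁻¹ (mod m₂): 11⁻¹ ≡ 11 (mod 12)
x = a₁·M₁·y₁ + a₂·M₂·y₂ = 6·12·1 + 2·11·11 = 314
Reduce mod 132: x ≡ 50
Check: 50 mod 11 = 6 ✓, 50 mod 12 = 2 ✓

x ≡ 50 (mod 132)


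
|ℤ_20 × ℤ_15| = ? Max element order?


|ℤ_20 × ℤ_15| = 20 × 15 = 300
Max element order = lcm(20,15) = 60
Cyclic? No (gcd=5)

|ℤ_20×ℤ_15| = 300, max element order = 60


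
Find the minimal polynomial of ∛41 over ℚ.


∛41 satisfies x³ - 41 = 0, irreducible over ℚ (no rational root; 41 is not a perfect cube)

Minimal polynomial: x³ - 41


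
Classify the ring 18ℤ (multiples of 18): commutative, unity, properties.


18ℤ is a commutative ring under +,× but has no multiplicative identity (1 ∉ 18ℤ); it has no zero divisors, but without unity it is not an integral domain
Commutative: Yes
Integral domain: No
Has unity: No

18ℤ (multiples of 18): Commutative=Yes, Unity=No


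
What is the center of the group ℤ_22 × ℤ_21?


Z(G) = {g ∈ G | gx = xg for all x ∈ G}
Direct product of abelian groups is abelian, so Z(G) = G

Z(ℤ_22 × ℤ_21) = ℤ_22 × ℤ_21


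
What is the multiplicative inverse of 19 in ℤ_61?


Use the extended Euclidean algorithm to write 1 = 19·s + 61·t; then s mod 61 is the inverse.
Euclidean algorithm:
  19 = 0·61 + 19
  61 = 3·19 + 4
  19 = 4·4 + 3
  4 = 1·3 + 1
  3 = 3·1 + 0
gcd(19,61) = 1
Back-substitution gives: 19·(-16) + 61·(5) = 1
So 19⁻¹ ≡ -16 ≡ 45 (mod 61)
Check: 19 × 45 = 855 ≡ 1 (mod 61) ✓

19⁻¹ ≡ 45 (mod 61)


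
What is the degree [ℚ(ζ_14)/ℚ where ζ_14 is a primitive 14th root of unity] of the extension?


[ℚ(ζ_n):ℚ] = deg Φ_n(x) = φ(n). Here φ(14) = 6

[ℚ(ζ_14)/ℚ where ζ_14 is a primitive 14th root of unity] = 6


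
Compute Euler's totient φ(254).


Factor n: 254 = 2 × 127
φ(n) = n · ∏(1 - 1/p) over distinct primes p | n
φ(254) = 254 · (1 - 1/2) · (1 - 1/127) = 126

φ(254) = 126


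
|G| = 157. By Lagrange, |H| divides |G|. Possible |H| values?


Lagrange's theorem: |H| divides |G|
|G| = 157
Divisors of 157: 1, 157

Possible subgroup orders: {1, 157}


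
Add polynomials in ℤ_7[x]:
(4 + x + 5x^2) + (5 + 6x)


Add coefficients mod 7:
x^0: 4 + 5 = 2 (mod 7)
x^1: 1 + 6 = 0 (mod 7)
x^2: 5 + 0 = 5 (mod 7)
Result: 2 + 5x^2

f + g = 2 + 5x^2


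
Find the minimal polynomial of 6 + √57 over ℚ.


Let α = 6 + √57. Then α - 6 = √57, so (α - 6)² = 57, giving α² - 12α - 21 = 0. Degree 2 and α ∉ ℚ, so this is the minimal polynomial.

Minimal polynomial: x² - 12x - 21


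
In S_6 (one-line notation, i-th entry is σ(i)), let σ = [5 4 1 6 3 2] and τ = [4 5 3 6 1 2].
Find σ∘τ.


σ∘τ: apply τ first, then σ
1 →τ 4 →σ 6
2 →τ 5 →σ 3
3 →τ 3 →σ 1
4 →τ 6 →σ 2
5 →τ 1 →σ 5
6 →τ 2 →σ 4

σ∘τ = [6 3 1 2 5 4]


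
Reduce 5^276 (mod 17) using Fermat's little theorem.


Fermat's little theorem: if p is prime and gcd(a,p)=1, then a^(p-1) ≡ 1 (mod p)
p = 17 is prime, gcd(5,17) = 1
Reduce exponent: 276 mod 16 = 4
So 5^276 ≡ 5^4 (mod 17)
5^4 mod 17 = 13

5^276 ≡ 13 (mod 17)


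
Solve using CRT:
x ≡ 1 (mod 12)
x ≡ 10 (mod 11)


m₁ = 12, m₂ = 11, gcd = 1, so CRT applies. M = m₁·m₂ = 132
Let M₁ = M/m₁ = 11, M₂ = M/m₂ = 12
Find y₁ ≡ M₁⁻¹ (mod m₁): 11⁻¹ ≡ 11 (mod 12)
Find y₂ ≡ M₂⁻¹ (mod m₂): 12⁻¹ ≡ 1 (mod 11)
x = a₁·M₁·y₁ + a₂·M₂·y₂ = 1·11·11 + 10·12·1 = 241
Reduce mod 132: x ≡ 109
Check: 109 mod 12 = 1 ✓, 109 mod 11 = 10 ✓

x ≡ 109 (mod 132)


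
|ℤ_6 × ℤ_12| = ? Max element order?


|ℤ_6 × ℤ_12| = 6 × 12 = 72
Max element order = lcm(6,12) = 12
Cyclic? No (gcd=6)

|ℤ_6×ℤ_12| = 72, max element order = 12
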